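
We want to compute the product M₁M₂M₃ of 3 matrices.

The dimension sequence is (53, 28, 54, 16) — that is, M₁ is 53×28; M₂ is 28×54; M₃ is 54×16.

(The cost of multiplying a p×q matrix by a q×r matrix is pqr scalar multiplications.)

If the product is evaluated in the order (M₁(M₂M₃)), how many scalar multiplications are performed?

47936

(M₂M₃): 28×54 by 54×16 → 28×16, cost 28·54·16 = 24192
(M₁(M₂M₃)): 53×28 by 28×16 → 53×16, cost 53·28·16 = 23744; cumulative 47936
Total: 47936 scalar multiplications.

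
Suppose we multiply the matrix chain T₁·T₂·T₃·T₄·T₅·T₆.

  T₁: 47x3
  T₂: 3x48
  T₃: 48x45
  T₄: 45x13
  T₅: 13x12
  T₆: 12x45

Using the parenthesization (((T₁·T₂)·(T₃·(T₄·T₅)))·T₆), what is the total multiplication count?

(T₁·T₂): 47×3 by 3×48 → 47×48, cost 47·3·48 = 6768
(T₄·T₅): 45×13 by 13×12 → 45×12, cost 45·13·12 = 7020
(T₃·(T₄·T₅)): 48×45 by 45×12 → 48×12, cost 48·45·12 = 25920; cumulative 32940
((T₁·T₂)·(T₃·(T₄·T₅))): 47×48 by 48×12 → 47×12, cost 47·48·12 = 27072; cumulative 66780
(((T₁·T₂)·(T₃·(T₄·T₅)))·T₆): 47×12 by 12×45 → 47×45, cost 47·12·45 = 25380; cumulative 92160
Total: 92160 scalar multiplications.

92160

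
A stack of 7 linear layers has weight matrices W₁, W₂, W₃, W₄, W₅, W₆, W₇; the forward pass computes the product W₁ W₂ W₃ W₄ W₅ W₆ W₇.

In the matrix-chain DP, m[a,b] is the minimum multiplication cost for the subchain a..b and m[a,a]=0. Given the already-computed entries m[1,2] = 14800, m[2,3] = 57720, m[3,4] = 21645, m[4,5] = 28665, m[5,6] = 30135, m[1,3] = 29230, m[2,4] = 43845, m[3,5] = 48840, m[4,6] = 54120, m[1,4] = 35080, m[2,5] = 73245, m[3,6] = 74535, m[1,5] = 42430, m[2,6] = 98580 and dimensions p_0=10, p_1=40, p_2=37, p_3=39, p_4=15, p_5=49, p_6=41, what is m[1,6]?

62520

m[1,6] = min over k∈[1,5] of m[1,k]+m[k+1,6]+p_{0}·p_k·p_{6}.
k=1: 0 + 98580 + 10·40·41 = 114980; k=2: 14800 + 74535 + 10·37·41 = 104505; k=3: 29230 + 54120 + 10·39·41 = 99340; k=4: 35080 + 30135 + 10·15·41 = 71365; k=5: 42430 + 0 + 10·49·41 = 62520.
Minimum: 62520 at k=5.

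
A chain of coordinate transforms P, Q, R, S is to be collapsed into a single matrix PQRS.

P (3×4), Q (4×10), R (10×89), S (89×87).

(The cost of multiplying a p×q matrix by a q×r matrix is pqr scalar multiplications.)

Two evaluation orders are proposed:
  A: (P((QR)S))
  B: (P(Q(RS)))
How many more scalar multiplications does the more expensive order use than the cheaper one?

Order A = (P((QR)S)): (QR): 4×10 by 10×89 → 4×89, cost 4·10·89 = 3560; ((QR)S): 4×89 by 89×87 → 4×87, cost 4·89·87 = 30972; cumulative 34532; (P((QR)S)): 3×4 by 4×87 → 3×87, cost 3·4·87 = 1044; cumulative 35576. Total 35576.
Order B = (P(Q(RS))): (RS): 10×89 by 89×87 → 10×87, cost 10·89·87 = 77430; (Q(RS)): 4×10 by 10×87 → 4×87, cost 4·10·87 = 3480; cumulative 80910; (P(Q(RS))): 3×4 by 4×87 → 3×87, cost 3·4·87 = 1044; cumulative 81954. Total 81954.
Difference: |35576 − 81954| = 46378.

46378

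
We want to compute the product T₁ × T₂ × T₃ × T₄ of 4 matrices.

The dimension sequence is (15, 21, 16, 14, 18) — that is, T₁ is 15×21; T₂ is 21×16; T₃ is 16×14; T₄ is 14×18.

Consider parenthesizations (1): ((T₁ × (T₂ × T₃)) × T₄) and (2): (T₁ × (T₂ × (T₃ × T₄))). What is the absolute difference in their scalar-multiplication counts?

2856

Order (1) = ((T₁ × (T₂ × T₃)) × T₄): (T₂ × T₃): 21×16 by 16×14 → 21×14, cost 21·16·14 = 4704; (T₁ × (T₂ × T₃)): 15×21 by 21×14 → 15×14, cost 15·21·14 = 4410; cumulative 9114; ((T₁ × (T₂ × T₃)) × T₄): 15×14 by 14×18 → 15×18, cost 15·14·18 = 3780; cumulative 12894. Total 12894.
Order (2) = (T₁ × (T₂ × (T₃ × T₄))): (T₃ × T₄): 16×14 by 14×18 → 16×18, cost 16·14·18 = 4032; (T₂ × (T₃ × T₄)): 21×16 by 16×18 → 21×18, cost 21·16·18 = 6048; cumulative 10080; (T₁ × (T₂ × (T₃ × T₄))): 15×21 by 21×18 → 15×18, cost 15·21·18 = 5670; cumulative 15750. Total 15750.
Difference: |12894 − 15750| = 2856.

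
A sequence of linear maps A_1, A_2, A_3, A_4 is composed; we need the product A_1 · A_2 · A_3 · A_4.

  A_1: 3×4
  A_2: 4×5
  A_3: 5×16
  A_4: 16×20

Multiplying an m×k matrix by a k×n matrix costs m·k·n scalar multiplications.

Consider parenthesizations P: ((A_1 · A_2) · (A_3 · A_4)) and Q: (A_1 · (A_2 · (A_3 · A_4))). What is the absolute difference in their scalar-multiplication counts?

Order P = ((A_1 · A_2) · (A_3 · A_4)): (A_1 · A_2): 3×4 by 4×5 → 3×5, cost 3·4·5 = 60; (A_3 · A_4): 5×16 by 16×20 → 5×20, cost 5·16·20 = 1600; ((A_1 · A_2) · (A_3 · A_4)): 3×5 by 5×20 → 3×20, cost 3·5·20 = 300; cumulative 1960. Total 1960.
Order Q = (A_1 · (A_2 · (A_3 · A_4))): (A_3 · A_4): 5×16 by 16×20 → 5×20, cost 5·16·20 = 1600; (A_2 · (A_3 · A_4)): 4×5 by 5×20 → 4×20, cost 4·5·20 = 400; cumulative 2000; (A_1 · (A_2 · (A_3 · A_4))): 3×4 by 4×20 → 3×20, cost 3·4·20 = 240; cumulative 2240. Total 2240.
Difference: |1960 − 2240| = 280.

280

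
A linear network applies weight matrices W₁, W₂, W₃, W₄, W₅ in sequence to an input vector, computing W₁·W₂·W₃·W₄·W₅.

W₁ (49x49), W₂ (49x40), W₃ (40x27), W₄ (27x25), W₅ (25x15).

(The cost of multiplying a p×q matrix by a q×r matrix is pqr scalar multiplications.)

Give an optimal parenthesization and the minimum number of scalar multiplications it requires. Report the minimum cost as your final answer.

91740

Adjacent pairs: W₁W₂ = 49·49·40 = 96040; W₂W₃ = 49·40·27 = 52920; W₃W₄ = 40·27·25 = 27000; W₄W₅ = 27·25·15 = 10125.
Length 3: W₁..W₃: k=1: 0+52920+49·49·27=117747; k=2: 96040+0+49·40·27=148960 → min 117747 | W₂..W₄: k=2: 0+27000+49·40·25=76000; k=3: 52920+0+49·27·25=85995 → min 76000 | W₃..W₅: k=3: 0+10125+40·27·15=26325; k=4: 27000+0+40·25·15=42000 → min 26325.
Length 4: W₁..W₄: k=1: 0+76000+49·49·25=136025; k=2: 96040+27000+49·40·25=172040; k=3: 117747+0+49·27·25=150822 → min 136025 | W₂..W₅: k=2: 0+26325+49·40·15=55725; k=3: 52920+10125+49·27·15=82890; k=4: 76000+0+49·25·15=94375 → min 55725.
Length 5: W₁..W₅: k=1: 0+55725+49·49·15=91740; k=2: 96040+26325+49·40·15=151765; k=3: 117747+10125+49·27·15=147717; k=4: 136025+0+49·25·15=154400 → min 91740.
Optimal parenthesization: (W₁·(W₂·(W₃·(W₄·W₅)))) with cost 91740.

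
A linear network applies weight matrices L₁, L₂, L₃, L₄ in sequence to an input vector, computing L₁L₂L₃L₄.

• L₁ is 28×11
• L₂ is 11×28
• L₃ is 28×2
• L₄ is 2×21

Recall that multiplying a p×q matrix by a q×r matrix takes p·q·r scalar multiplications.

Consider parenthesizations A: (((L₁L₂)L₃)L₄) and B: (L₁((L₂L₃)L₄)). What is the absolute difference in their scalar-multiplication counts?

3822

Order A = (((L₁L₂)L₃)L₄): (L₁L₂): 28×11 by 11×28 → 28×28, cost 28·11·28 = 8624; ((L₁L₂)L₃): 28×28 by 28×2 → 28×2, cost 28·28·2 = 1568; cumulative 10192; (((L₁L₂)L₃)L₄): 28×2 by 2×21 → 28×21, cost 28·2·21 = 1176; cumulative 11368. Total 11368.
Order B = (L₁((L₂L₃)L₄)): (L₂L₃): 11×28 by 28×2 → 11×2, cost 11·28·2 = 616; ((L₂L₃)L₄): 11×2 by 2×21 → 11×21, cost 11·2·21 = 462; cumulative 1078; (L₁((L₂L₃)L₄)): 28×11 by 11×21 → 28×21, cost 28·11·21 = 6468; cumulative 7546. Total 7546.
Difference: |11368 − 7546| = 3822.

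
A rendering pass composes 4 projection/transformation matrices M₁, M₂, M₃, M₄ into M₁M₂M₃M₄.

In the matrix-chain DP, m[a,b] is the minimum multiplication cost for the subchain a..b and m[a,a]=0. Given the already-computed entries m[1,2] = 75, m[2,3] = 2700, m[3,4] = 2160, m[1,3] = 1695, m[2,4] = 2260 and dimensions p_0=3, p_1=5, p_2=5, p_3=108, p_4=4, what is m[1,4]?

m[1,4] = min over k∈[1,3] of m[1,k]+m[k+1,4]+p_{0}·p_k·p_{4}.
k=1: 0 + 2260 + 3·5·4 = 2320; k=2: 75 + 2160 + 3·5·4 = 2295; k=3: 1695 + 0 + 3·108·4 = 2991.
Minimum: 2295 at k=2.

2295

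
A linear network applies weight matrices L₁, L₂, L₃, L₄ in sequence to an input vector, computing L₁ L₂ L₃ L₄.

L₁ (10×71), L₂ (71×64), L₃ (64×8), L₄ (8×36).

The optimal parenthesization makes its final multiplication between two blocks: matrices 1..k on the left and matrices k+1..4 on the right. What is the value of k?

Adjacent pairs: L₁L₂ = 10·71·64 = 45440; L₂L₃ = 71·64·8 = 36352; L₃L₄ = 64·8·36 = 18432.
Length 3: L₁..L₃: k=1: 0+36352+10·71·8=42032; k=2: 45440+0+10·64·8=50560 → min 42032 | L₂..L₄: k=2: 0+18432+71·64·36=182016; k=3: 36352+0+71·8·36=56800 → min 56800.
Top-level splits: k=1: (L₁..L₁)·(L₂..L₄) → 0+56800+10·71·36 = 82360; k=2: (L₁..L₂)·(L₃..L₄) → 45440+18432+10·64·36 = 86912; k=3: (L₁..L₃)·(L₄..L₄) → 42032+0+10·8·36 = 44912.
Best split is after L₃, i.e. k = 3.

3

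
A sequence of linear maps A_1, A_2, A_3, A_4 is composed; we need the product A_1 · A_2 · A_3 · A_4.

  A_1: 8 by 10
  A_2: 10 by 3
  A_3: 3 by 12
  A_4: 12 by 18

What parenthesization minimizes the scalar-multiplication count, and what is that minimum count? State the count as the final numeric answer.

1320

Adjacent pairs: A_1A_2 = 8·10·3 = 240; A_2A_3 = 10·3·12 = 360; A_3A_4 = 3·12·18 = 648.
Length 3: A_1..A_3: k=1: 0+360+8·10·12=1320; k=2: 240+0+8·3·12=528 → min 528 | A_2..A_4: k=2: 0+648+10·3·18=1188; k=3: 360+0+10·12·18=2520 → min 1188.
Length 4: A_1..A_4: k=1: 0+1188+8·10·18=2628; k=2: 240+648+8·3·18=1320; k=3: 528+0+8·12·18=2256 → min 1320.
Optimal parenthesization: ((A_1 · A_2) · (A_3 · A_4)) with cost 1320.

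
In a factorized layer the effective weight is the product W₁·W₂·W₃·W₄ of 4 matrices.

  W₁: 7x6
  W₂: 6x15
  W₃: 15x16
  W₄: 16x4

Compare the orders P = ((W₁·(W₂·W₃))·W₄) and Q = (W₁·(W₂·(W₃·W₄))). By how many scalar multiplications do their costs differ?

Order P = ((W₁·(W₂·W₃))·W₄): (W₂·W₃): 6×15 by 15×16 → 6×16, cost 6·15·16 = 1440; (W₁·(W₂·W₃)): 7×6 by 6×16 → 7×16, cost 7·6·16 = 672; cumulative 2112; ((W₁·(W₂·W₃))·W₄): 7×16 by 16×4 → 7×4, cost 7·16·4 = 448; cumulative 2560. Total 2560.
Order Q = (W₁·(W₂·(W₃·W₄))): (W₃·W₄): 15×16 by 16×4 → 15×4, cost 15·16·4 = 960; (W₂·(W₃·W₄)): 6×15 by 15×4 → 6×4, cost 6·15·4 = 360; cumulative 1320; (W₁·(W₂·(W₃·W₄))): 7×6 by 6×4 → 7×4, cost 7·6·4 = 168; cumulative 1488. Total 1488.
Difference: |2560 − 1488| = 1072.

1072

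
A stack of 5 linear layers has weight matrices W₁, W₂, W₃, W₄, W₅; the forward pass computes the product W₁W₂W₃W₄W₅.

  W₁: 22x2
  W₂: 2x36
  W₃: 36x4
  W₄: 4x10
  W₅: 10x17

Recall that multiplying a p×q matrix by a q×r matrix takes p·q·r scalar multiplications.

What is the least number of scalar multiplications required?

Adjacent pairs: W₁W₂ = 22·2·36 = 1584; W₂W₃ = 2·36·4 = 288; W₃W₄ = 36·4·10 = 1440; W₄W₅ = 4·10·17 = 680.
Length 3: W₁..W₃: k=1: 0+288+22·2·4=464; k=2: 1584+0+22·36·4=4752 → min 464 | W₂..W₄: k=2: 0+1440+2·36·10=2160; k=3: 288+0+2·4·10=368 → min 368 | W₃..W₅: k=3: 0+680+36·4·17=3128; k=4: 1440+0+36·10·17=7560 → min 3128.
Length 4: W₁..W₄: k=1: 0+368+22·2·10=808; k=2: 1584+1440+22·36·10=10944; k=3: 464+0+22·4·10=1344 → min 808 | W₂..W₅: k=2: 0+3128+2·36·17=4352; k=3: 288+680+2·4·17=1104; k=4: 368+0+2·10·17=708 → min 708.
Length 5: W₁..W₅: k=1: 0+708+22·2·17=1456; k=2: 1584+3128+22·36·17=18176; k=3: 464+680+22·4·17=2640; k=4: 808+0+22·10·17=4548 → min 1456.
Optimal order: (W₁(((W₂W₃)W₄)W₅)) with cost 1456.

1456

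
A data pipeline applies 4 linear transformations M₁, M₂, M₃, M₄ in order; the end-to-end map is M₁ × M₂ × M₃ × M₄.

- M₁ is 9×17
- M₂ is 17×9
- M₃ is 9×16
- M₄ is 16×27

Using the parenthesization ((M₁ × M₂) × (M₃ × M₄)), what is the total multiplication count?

7452

(M₁ × M₂): 9×17 by 17×9 → 9×9, cost 9·17·9 = 1377
(M₃ × M₄): 9×16 by 16×27 → 9×27, cost 9·16·27 = 3888
((M₁ × M₂) × (M₃ × M₄)): 9×9 by 9×27 → 9×27, cost 9·9·27 = 2187; cumulative 7452
Total: 7452 scalar multiplications.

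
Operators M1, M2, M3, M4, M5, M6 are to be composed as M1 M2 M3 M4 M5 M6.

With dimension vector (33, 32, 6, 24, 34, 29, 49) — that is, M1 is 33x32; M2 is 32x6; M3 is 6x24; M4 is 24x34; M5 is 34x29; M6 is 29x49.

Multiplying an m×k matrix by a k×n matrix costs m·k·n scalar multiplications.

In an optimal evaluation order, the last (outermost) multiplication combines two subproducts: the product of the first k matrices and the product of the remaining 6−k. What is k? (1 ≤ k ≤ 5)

2

Adjacent pairs: M1M2 = 33·32·6 = 6336; M2M3 = 32·6·24 = 4608; M3M4 = 6·24·34 = 4896; M4M5 = 24·34·29 = 23664; M5M6 = 34·29·49 = 48314.
Length 3: M1..M3: k=1: 0+4608+33·32·24=29952; k=2: 6336+0+33·6·24=11088 → min 11088 | M2..M4: k=2: 0+4896+32·6·34=11424; k=3: 4608+0+32·24·34=30720 → min 11424 | M3..M5: k=3: 0+23664+6·24·29=27840; k=4: 4896+0+6·34·29=10812 → min 10812 | M4..M6: k=4: 0+48314+24·34·49=88298; k=5: 23664+0+24·29·49=57768 → min 57768.
Length 4: M1..M4: k=1: 0+11424+33·32·34=47328; k=2: 6336+4896+33·6·34=17964; k=3: 11088+0+33·24·34=38016 → min 17964 | M2..M5: k=2: 0+10812+32·6·29=16380; k=3: 4608+23664+32·24·29=50544; k=4: 11424+0+32·34·29=42976 → min 16380 | M3..M6: k=3: 0+57768+6·24·49=64824; k=4: 4896+48314+6·34·49=63206; k=5: 10812+0+6·29·49=19338 → min 19338.
Length 5: M1..M5: k=1: 0+16380+33·32·29=47004; k=2: 6336+10812+33·6·29=22890; k=3: 11088+23664+33·24·29=57720; k=4: 17964+0+33·34·29=50502 → min 22890 | M2..M6: k=2: 0+19338+32·6·49=28746; k=3: 4608+57768+32·24·49=100008; k=4: 11424+48314+32·34·49=113050; k=5: 16380+0+32·29·49=61852 → min 28746.
Top-level splits: k=1: (M1..M1)·(M2..M6) → 0+28746+33·32·49 = 80490; k=2: (M1..M2)·(M3..M6) → 6336+19338+33·6·49 = 35376; k=3: (M1..M3)·(M4..M6) → 11088+57768+33·24·49 = 107664; k=4: (M1..M4)·(M5..M6) → 17964+48314+33·34·49 = 121256; k=5: (M1..M5)·(M6..M6) → 22890+0+33·29·49 = 69783.
Best split is after M2, i.e. k = 2.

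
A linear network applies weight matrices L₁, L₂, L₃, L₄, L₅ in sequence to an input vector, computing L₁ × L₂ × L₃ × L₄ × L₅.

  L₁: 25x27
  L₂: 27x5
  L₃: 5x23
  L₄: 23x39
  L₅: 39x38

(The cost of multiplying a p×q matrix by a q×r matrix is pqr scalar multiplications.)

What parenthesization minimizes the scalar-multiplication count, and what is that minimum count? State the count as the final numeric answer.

Adjacent pairs: L₁L₂ = 25·27·5 = 3375; L₂L₃ = 27·5·23 = 3105; L₃L₄ = 5·23·39 = 4485; L₄L₅ = 23·39·38 = 34086.
Length 3: L₁..L₃: k=1: 0+3105+25·27·23=18630; k=2: 3375+0+25·5·23=6250 → min 6250 | L₂..L₄: k=2: 0+4485+27·5·39=9750; k=3: 3105+0+27·23·39=27324 → min 9750 | L₃..L₅: k=3: 0+34086+5·23·38=38456; k=4: 4485+0+5·39·38=11895 → min 11895.
Length 4: L₁..L₄: k=1: 0+9750+25·27·39=36075; k=2: 3375+4485+25·5·39=12735; k=3: 6250+0+25·23·39=28675 → min 12735 | L₂..L₅: k=2: 0+11895+27·5·38=17025; k=3: 3105+34086+27·23·38=60789; k=4: 9750+0+27·39·38=49764 → min 17025.
Length 5: L₁..L₅: k=1: 0+17025+25·27·38=42675; k=2: 3375+11895+25·5·38=20020; k=3: 6250+34086+25·23·38=62186; k=4: 12735+0+25·39·38=49785 → min 20020.
Optimal parenthesization: ((L₁ × L₂) × ((L₃ × L₄) × L₅)) with cost 20020.

20020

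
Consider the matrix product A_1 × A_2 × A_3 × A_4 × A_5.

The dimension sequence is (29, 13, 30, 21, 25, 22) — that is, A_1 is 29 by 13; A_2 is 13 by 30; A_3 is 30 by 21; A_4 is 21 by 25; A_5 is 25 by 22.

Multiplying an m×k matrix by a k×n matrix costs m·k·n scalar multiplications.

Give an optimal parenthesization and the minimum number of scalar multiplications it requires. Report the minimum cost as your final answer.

30459

Adjacent pairs: A_1A_2 = 29·13·30 = 11310; A_2A_3 = 13·30·21 = 8190; A_3A_4 = 30·21·25 = 15750; A_4A_5 = 21·25·22 = 11550.
Length 3: A_1..A_3: k=1: 0+8190+29·13·21=16107; k=2: 11310+0+29·30·21=29580 → min 16107 | A_2..A_4: k=2: 0+15750+13·30·25=25500; k=3: 8190+0+13·21·25=15015 → min 15015 | A_3..A_5: k=3: 0+11550+30·21·22=25410; k=4: 15750+0+30·25·22=32250 → min 25410.
Length 4: A_1..A_4: k=1: 0+15015+29·13·25=24440; k=2: 11310+15750+29·30·25=48810; k=3: 16107+0+29·21·25=31332 → min 24440 | A_2..A_5: k=2: 0+25410+13·30·22=33990; k=3: 8190+11550+13·21·22=25746; k=4: 15015+0+13·25·22=22165 → min 22165.
Length 5: A_1..A_5: k=1: 0+22165+29·13·22=30459; k=2: 11310+25410+29·30·22=55860; k=3: 16107+11550+29·21·22=41055; k=4: 24440+0+29·25·22=40390 → min 30459.
Optimal parenthesization: (A_1 × (((A_2 × A_3) × A_4) × A_5)) with cost 30459.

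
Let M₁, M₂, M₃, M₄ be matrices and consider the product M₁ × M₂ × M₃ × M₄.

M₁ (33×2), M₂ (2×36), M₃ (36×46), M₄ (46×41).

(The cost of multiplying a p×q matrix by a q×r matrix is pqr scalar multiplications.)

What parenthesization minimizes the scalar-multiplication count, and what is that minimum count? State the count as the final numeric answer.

9790

Adjacent pairs: M₁M₂ = 33·2·36 = 2376; M₂M₃ = 2·36·46 = 3312; M₃M₄ = 36·46·41 = 67896.
Length 3: M₁..M₃: k=1: 0+3312+33·2·46=6348; k=2: 2376+0+33·36·46=57024 → min 6348 | M₂..M₄: k=2: 0+67896+2·36·41=70848; k=3: 3312+0+2·46·41=7084 → min 7084.
Length 4: M₁..M₄: k=1: 0+7084+33·2·41=9790; k=2: 2376+67896+33·36·41=118980; k=3: 6348+0+33·46·41=68586 → min 9790.
Optimal parenthesization: (M₁ × ((M₂ × M₃) × M₄)) with cost 9790.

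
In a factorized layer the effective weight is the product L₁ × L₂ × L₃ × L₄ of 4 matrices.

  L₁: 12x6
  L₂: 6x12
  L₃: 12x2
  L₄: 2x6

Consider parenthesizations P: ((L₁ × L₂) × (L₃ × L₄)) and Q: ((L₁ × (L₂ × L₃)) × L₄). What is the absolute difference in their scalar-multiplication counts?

Order P = ((L₁ × L₂) × (L₃ × L₄)): (L₁ × L₂): 12×6 by 6×12 → 12×12, cost 12·6·12 = 864; (L₃ × L₄): 12×2 by 2×6 → 12×6, cost 12·2·6 = 144; ((L₁ × L₂) × (L₃ × L₄)): 12×12 by 12×6 → 12×6, cost 12·12·6 = 864; cumulative 1872. Total 1872.
Order Q = ((L₁ × (L₂ × L₃)) × L₄): (L₂ × L₃): 6×12 by 12×2 → 6×2, cost 6·12·2 = 144; (L₁ × (L₂ × L₃)): 12×6 by 6×2 → 12×2, cost 12·6·2 = 144; cumulative 288; ((L₁ × (L₂ × L₃)) × L₄): 12×2 by 2×6 → 12×6, cost 12·2·6 = 144; cumulative 432. Total 432.
Difference: |1872 − 432| = 1440.

1440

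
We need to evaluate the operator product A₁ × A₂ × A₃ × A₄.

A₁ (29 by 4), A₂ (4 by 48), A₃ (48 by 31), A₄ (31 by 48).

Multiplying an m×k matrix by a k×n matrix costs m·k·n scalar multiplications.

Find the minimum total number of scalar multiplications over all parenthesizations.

17472

Adjacent pairs: A₁A₂ = 29·4·48 = 5568; A₂A₃ = 4·48·31 = 5952; A₃A₄ = 48·31·48 = 71424.
Length 3: A₁..A₃: k=1: 0+5952+29·4·31=9548; k=2: 5568+0+29·48·31=48720 → min 9548 | A₂..A₄: k=2: 0+71424+4·48·48=80640; k=3: 5952+0+4·31·48=11904 → min 11904.
Length 4: A₁..A₄: k=1: 0+11904+29·4·48=17472; k=2: 5568+71424+29·48·48=143808; k=3: 9548+0+29·31·48=52700 → min 17472.
Optimal order: (A₁ × ((A₂ × A₃) × A₄)) with cost 17472.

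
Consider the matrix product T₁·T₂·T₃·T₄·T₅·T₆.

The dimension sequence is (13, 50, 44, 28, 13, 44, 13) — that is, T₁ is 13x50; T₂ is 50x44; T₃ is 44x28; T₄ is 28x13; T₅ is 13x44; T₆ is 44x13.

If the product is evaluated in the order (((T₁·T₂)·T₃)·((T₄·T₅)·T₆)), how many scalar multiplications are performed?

(T₁·T₂): 13×50 by 50×44 → 13×44, cost 13·50·44 = 28600
((T₁·T₂)·T₃): 13×44 by 44×28 → 13×28, cost 13·44·28 = 16016; cumulative 44616
(T₄·T₅): 28×13 by 13×44 → 28×44, cost 28·13·44 = 16016
((T₄·T₅)·T₆): 28×44 by 44×13 → 28×13, cost 28·44·13 = 16016; cumulative 32032
(((T₁·T₂)·T₃)·((T₄·T₅)·T₆)): 13×28 by 28×13 → 13×13, cost 13·28·13 = 4732; cumulative 81380
Total: 81380 scalar multiplications.

81380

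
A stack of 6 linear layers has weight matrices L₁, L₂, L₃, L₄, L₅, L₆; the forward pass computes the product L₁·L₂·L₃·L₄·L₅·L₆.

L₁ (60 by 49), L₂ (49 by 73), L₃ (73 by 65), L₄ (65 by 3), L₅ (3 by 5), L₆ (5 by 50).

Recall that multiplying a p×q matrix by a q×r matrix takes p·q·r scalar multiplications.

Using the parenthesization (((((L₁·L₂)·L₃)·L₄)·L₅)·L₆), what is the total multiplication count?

526920

(L₁·L₂): 60×49 by 49×73 → 60×73, cost 60·49·73 = 214620
((L₁·L₂)·L₃): 60×73 by 73×65 → 60×65, cost 60·73·65 = 284700; cumulative 499320
(((L₁·L₂)·L₃)·L₄): 60×65 by 65×3 → 60×3, cost 60·65·3 = 11700; cumulative 511020
((((L₁·L₂)·L₃)·L₄)·L₅): 60×3 by 3×5 → 60×5, cost 60·3·5 = 900; cumulative 511920
(((((L₁·L₂)·L₃)·L₄)·L₅)·L₆): 60×5 by 5×50 → 60×50, cost 60·5·50 = 15000; cumulative 526920
Total: 526920 scalar multiplications.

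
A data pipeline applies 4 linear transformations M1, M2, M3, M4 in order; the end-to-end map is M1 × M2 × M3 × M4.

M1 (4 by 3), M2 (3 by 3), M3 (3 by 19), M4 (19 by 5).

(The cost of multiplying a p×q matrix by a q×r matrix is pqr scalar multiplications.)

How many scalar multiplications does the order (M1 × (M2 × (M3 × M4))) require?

390

(M3 × M4): 3×19 by 19×5 → 3×5, cost 3·19·5 = 285
(M2 × (M3 × M4)): 3×3 by 3×5 → 3×5, cost 3·3·5 = 45; cumulative 330
(M1 × (M2 × (M3 × M4))): 4×3 by 3×5 → 4×5, cost 4·3·5 = 60; cumulative 390
Total: 390 scalar multiplications.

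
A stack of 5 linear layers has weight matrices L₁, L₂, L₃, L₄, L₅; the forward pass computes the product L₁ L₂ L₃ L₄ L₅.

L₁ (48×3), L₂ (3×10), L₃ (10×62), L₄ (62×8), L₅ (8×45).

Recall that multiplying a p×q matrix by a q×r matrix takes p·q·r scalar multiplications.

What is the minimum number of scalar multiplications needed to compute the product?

10908

Adjacent pairs: L₁L₂ = 48·3·10 = 1440; L₂L₃ = 3·10·62 = 1860; L₃L₄ = 10·62·8 = 4960; L₄L₅ = 62·8·45 = 22320.
Length 3: L₁..L₃: k=1: 0+1860+48·3·62=10788; k=2: 1440+0+48·10·62=31200 → min 10788 | L₂..L₄: k=2: 0+4960+3·10·8=5200; k=3: 1860+0+3·62·8=3348 → min 3348 | L₃..L₅: k=3: 0+22320+10·62·45=50220; k=4: 4960+0+10·8·45=8560 → min 8560.
Length 4: L₁..L₄: k=1: 0+3348+48·3·8=4500; k=2: 1440+4960+48·10·8=10240; k=3: 10788+0+48·62·8=34596 → min 4500 | L₂..L₅: k=2: 0+8560+3·10·45=9910; k=3: 1860+22320+3·62·45=32550; k=4: 3348+0+3·8·45=4428 → min 4428.
Length 5: L₁..L₅: k=1: 0+4428+48·3·45=10908; k=2: 1440+8560+48·10·45=31600; k=3: 10788+22320+48·62·45=167028; k=4: 4500+0+48·8·45=21780 → min 10908.
Optimal order: (L₁ (((L₂ L₃) L₄) L₅)) with cost 10908.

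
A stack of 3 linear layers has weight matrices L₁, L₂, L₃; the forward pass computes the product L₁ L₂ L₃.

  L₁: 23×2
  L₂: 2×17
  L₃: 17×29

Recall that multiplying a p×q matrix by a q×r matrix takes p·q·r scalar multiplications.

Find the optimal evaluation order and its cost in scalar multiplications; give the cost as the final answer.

(L₁ (L₂ L₃)): cost 2320.
((L₁ L₂) L₃): cost 12121.
Optimal: (L₁ (L₂ L₃)) with cost 2320.

2320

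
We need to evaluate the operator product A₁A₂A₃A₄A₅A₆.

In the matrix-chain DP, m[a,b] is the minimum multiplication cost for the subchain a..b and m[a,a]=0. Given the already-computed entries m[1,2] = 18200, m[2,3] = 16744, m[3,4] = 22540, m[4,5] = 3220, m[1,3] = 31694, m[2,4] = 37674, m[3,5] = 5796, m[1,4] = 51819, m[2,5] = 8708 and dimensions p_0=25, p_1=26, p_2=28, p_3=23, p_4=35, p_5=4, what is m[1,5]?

11308

m[1,5] = min over k∈[1,4] of m[1,k]+m[k+1,5]+p_{0}·p_k·p_{5}.
k=1: 0 + 8708 + 25·26·4 = 11308; k=2: 18200 + 5796 + 25·28·4 = 26796; k=3: 31694 + 3220 + 25·23·4 = 37214; k=4: 51819 + 0 + 25·35·4 = 55319.
Minimum: 11308 at k=1.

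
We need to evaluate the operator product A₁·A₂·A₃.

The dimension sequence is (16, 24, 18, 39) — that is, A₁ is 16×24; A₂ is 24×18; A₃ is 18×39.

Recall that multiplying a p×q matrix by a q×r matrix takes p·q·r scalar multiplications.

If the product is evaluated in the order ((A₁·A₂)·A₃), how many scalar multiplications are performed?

(A₁·A₂): 16×24 by 24×18 → 16×18, cost 16·24·18 = 6912
((A₁·A₂)·A₃): 16×18 by 18×39 → 16×39, cost 16·18·39 = 11232; cumulative 18144
Total: 18144 scalar multiplications.

18144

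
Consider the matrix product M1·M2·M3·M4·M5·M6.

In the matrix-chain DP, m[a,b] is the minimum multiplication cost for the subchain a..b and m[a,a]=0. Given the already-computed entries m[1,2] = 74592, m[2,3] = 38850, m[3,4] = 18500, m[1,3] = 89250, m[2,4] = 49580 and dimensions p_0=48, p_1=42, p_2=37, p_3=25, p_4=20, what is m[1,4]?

m[1,4] = min over k∈[1,3] of m[1,k]+m[k+1,4]+p_{0}·p_k·p_{4}.
k=1: 0 + 49580 + 48·42·20 = 89900; k=2: 74592 + 18500 + 48·37·20 = 128612; k=3: 89250 + 0 + 48·25·20 = 113250.
Minimum: 89900 at k=1.

89900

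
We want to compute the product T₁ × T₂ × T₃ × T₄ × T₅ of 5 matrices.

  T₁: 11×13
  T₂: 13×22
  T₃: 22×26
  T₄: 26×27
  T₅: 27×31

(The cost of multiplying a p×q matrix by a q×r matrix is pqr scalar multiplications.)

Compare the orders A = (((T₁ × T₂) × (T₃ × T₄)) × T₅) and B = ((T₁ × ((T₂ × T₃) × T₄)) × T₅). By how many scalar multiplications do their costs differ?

4701

Order A = (((T₁ × T₂) × (T₃ × T₄)) × T₅): (T₁ × T₂): 11×13 by 13×22 → 11×22, cost 11·13·22 = 3146; (T₃ × T₄): 22×26 by 26×27 → 22×27, cost 22·26·27 = 15444; ((T₁ × T₂) × (T₃ × T₄)): 11×22 by 22×27 → 11×27, cost 11·22·27 = 6534; cumulative 25124; (((T₁ × T₂) × (T₃ × T₄)) × T₅): 11×27 by 27×31 → 11×31, cost 11·27·31 = 9207; cumulative 34331. Total 34331.
Order B = ((T₁ × ((T₂ × T₃) × T₄)) × T₅): (T₂ × T₃): 13×22 by 22×26 → 13×26, cost 13·22·26 = 7436; ((T₂ × T₃) × T₄): 13×26 by 26×27 → 13×27, cost 13·26·27 = 9126; cumulative 16562; (T₁ × ((T₂ × T₃) × T₄)): 11×13 by 13×27 → 11×27, cost 11·13·27 = 3861; cumulative 20423; ((T₁ × ((T₂ × T₃) × T₄)) × T₅): 11×27 by 27×31 → 11×31, cost 11·27·31 = 9207; cumulative 29630. Total 29630.
Difference: |34331 − 29630| = 4701.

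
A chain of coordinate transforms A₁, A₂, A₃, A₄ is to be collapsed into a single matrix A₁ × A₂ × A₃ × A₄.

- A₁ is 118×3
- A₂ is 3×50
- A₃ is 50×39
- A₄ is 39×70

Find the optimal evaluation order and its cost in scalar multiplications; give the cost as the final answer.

38820

Adjacent pairs: A₁A₂ = 118·3·50 = 17700; A₂A₃ = 3·50·39 = 5850; A₃A₄ = 50·39·70 = 136500.
Length 3: A₁..A₃: k=1: 0+5850+118·3·39=19656; k=2: 17700+0+118·50·39=247800 → min 19656 | A₂..A₄: k=2: 0+136500+3·50·70=147000; k=3: 5850+0+3·39·70=14040 → min 14040.
Length 4: A₁..A₄: k=1: 0+14040+118·3·70=38820; k=2: 17700+136500+118·50·70=567200; k=3: 19656+0+118·39·70=341796 → min 38820.
Optimal parenthesization: (A₁ × ((A₂ × A₃) × A₄)) with cost 38820.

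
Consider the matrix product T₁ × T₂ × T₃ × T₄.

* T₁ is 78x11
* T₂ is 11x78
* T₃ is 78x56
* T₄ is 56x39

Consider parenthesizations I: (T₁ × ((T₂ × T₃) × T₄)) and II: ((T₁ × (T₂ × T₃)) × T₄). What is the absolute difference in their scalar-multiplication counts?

160914

Order I = (T₁ × ((T₂ × T₃) × T₄)): (T₂ × T₃): 11×78 by 78×56 → 11×56, cost 11·78·56 = 48048; ((T₂ × T₃) × T₄): 11×56 by 56×39 → 11×39, cost 11·56·39 = 24024; cumulative 72072; (T₁ × ((T₂ × T₃) × T₄)): 78×11 by 11×39 → 78×39, cost 78·11·39 = 33462; cumulative 105534. Total 105534.
Order II = ((T₁ × (T₂ × T₃)) × T₄): (T₂ × T₃): 11×78 by 78×56 → 11×56, cost 11·78·56 = 48048; (T₁ × (T₂ × T₃)): 78×11 by 11×56 → 78×56, cost 78·11·56 = 48048; cumulative 96096; ((T₁ × (T₂ × T₃)) × T₄): 78×56 by 56×39 → 78×39, cost 78·56·39 = 170352; cumulative 266448. Total 266448.
Difference: |105534 − 266448| = 160914.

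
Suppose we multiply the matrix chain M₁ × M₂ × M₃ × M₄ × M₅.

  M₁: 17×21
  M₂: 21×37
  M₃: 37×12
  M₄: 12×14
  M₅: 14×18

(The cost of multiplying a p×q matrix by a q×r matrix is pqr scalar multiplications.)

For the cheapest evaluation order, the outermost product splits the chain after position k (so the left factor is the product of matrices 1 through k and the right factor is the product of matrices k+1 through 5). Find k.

Adjacent pairs: M₁M₂ = 17·21·37 = 13209; M₂M₃ = 21·37·12 = 9324; M₃M₄ = 37·12·14 = 6216; M₄M₅ = 12·14·18 = 3024.
Length 3: M₁..M₃: k=1: 0+9324+17·21·12=13608; k=2: 13209+0+17·37·12=20757 → min 13608 | M₂..M₄: k=2: 0+6216+21·37·14=17094; k=3: 9324+0+21·12·14=12852 → min 12852 | M₃..M₅: k=3: 0+3024+37·12·18=11016; k=4: 6216+0+37·14·18=15540 → min 11016.
Length 4: M₁..M₄: k=1: 0+12852+17·21·14=17850; k=2: 13209+6216+17·37·14=28231; k=3: 13608+0+17·12·14=16464 → min 16464 | M₂..M₅: k=2: 0+11016+21·37·18=25002; k=3: 9324+3024+21·12·18=16884; k=4: 12852+0+21·14·18=18144 → min 16884.
Top-level splits: k=1: (M₁..M₁)·(M₂..M₅) → 0+16884+17·21·18 = 23310; k=2: (M₁..M₂)·(M₃..M₅) → 13209+11016+17·37·18 = 35547; k=3: (M₁..M₃)·(M₄..M₅) → 13608+3024+17·12·18 = 20304; k=4: (M₁..M₄)·(M₅..M₅) → 16464+0+17·14·18 = 20748.
Best split is after M₃, i.e. k = 3.

3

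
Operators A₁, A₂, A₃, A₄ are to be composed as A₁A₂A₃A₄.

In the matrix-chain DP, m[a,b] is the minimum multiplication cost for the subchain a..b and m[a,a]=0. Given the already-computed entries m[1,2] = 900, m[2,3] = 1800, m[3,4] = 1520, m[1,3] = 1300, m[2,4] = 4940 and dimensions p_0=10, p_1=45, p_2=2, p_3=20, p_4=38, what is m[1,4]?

3180

m[1,4] = min over k∈[1,3] of m[1,k]+m[k+1,4]+p_{0}·p_k·p_{4}.
k=1: 0 + 4940 + 10·45·38 = 22040; k=2: 900 + 1520 + 10·2·38 = 3180; k=3: 1300 + 0 + 10·20·38 = 8900.
Minimum: 3180 at k=2.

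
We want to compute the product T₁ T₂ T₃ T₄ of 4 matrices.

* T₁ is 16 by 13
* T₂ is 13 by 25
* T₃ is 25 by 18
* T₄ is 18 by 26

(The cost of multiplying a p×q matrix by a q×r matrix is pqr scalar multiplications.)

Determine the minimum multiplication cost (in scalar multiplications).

Adjacent pairs: T₁T₂ = 16·13·25 = 5200; T₂T₃ = 13·25·18 = 5850; T₃T₄ = 25·18·26 = 11700.
Length 3: T₁..T₃: k=1: 0+5850+16·13·18=9594; k=2: 5200+0+16·25·18=12400 → min 9594 | T₂..T₄: k=2: 0+11700+13·25·26=20150; k=3: 5850+0+13·18·26=11934 → min 11934.
Length 4: T₁..T₄: k=1: 0+11934+16·13·26=17342; k=2: 5200+11700+16·25·26=27300; k=3: 9594+0+16·18·26=17082 → min 17082.
Optimal order: ((T₁ (T₂ T₃)) T₄) with cost 17082.

17082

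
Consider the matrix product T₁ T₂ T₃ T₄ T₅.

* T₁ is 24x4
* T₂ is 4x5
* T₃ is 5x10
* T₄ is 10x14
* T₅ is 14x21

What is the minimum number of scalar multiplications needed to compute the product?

3952

Adjacent pairs: T₁T₂ = 24·4·5 = 480; T₂T₃ = 4·5·10 = 200; T₃T₄ = 5·10·14 = 700; T₄T₅ = 10·14·21 = 2940.
Length 3: T₁..T₃: k=1: 0+200+24·4·10=1160; k=2: 480+0+24·5·10=1680 → min 1160 | T₂..T₄: k=2: 0+700+4·5·14=980; k=3: 200+0+4·10·14=760 → min 760 | T₃..T₅: k=3: 0+2940+5·10·21=3990; k=4: 700+0+5·14·21=2170 → min 2170.
Length 4: T₁..T₄: k=1: 0+760+24·4·14=2104; k=2: 480+700+24·5·14=2860; k=3: 1160+0+24·10·14=4520 → min 2104 | T₂..T₅: k=2: 0+2170+4·5·21=2590; k=3: 200+2940+4·10·21=3980; k=4: 760+0+4·14·21=1936 → min 1936.
Length 5: T₁..T₅: k=1: 0+1936+24·4·21=3952; k=2: 480+2170+24·5·21=5170; k=3: 1160+2940+24·10·21=9140; k=4: 2104+0+24·14·21=9160 → min 3952.
Optimal order: (T₁ (((T₂ T₃) T₄) T₅)) with cost 3952.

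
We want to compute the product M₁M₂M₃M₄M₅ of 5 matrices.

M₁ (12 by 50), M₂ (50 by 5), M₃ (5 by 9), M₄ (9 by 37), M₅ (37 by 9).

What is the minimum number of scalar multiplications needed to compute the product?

Adjacent pairs: M₁M₂ = 12·50·5 = 3000; M₂M₃ = 50·5·9 = 2250; M₃M₄ = 5·9·37 = 1665; M₄M₅ = 9·37·9 = 2997.
Length 3: M₁..M₃: k=1: 0+2250+12·50·9=7650; k=2: 3000+0+12·5·9=3540 → min 3540 | M₂..M₄: k=2: 0+1665+50·5·37=10915; k=3: 2250+0+50·9·37=18900 → min 10915 | M₃..M₅: k=3: 0+2997+5·9·9=3402; k=4: 1665+0+5·37·9=3330 → min 3330.
Length 4: M₁..M₄: k=1: 0+10915+12·50·37=33115; k=2: 3000+1665+12·5·37=6885; k=3: 3540+0+12·9·37=7536 → min 6885 | M₂..M₅: k=2: 0+3330+50·5·9=5580; k=3: 2250+2997+50·9·9=9297; k=4: 10915+0+50·37·9=27565 → min 5580.
Length 5: M₁..M₅: k=1: 0+5580+12·50·9=10980; k=2: 3000+3330+12·5·9=6870; k=3: 3540+2997+12·9·9=7509; k=4: 6885+0+12·37·9=10881 → min 6870.
Optimal order: ((M₁M₂)((M₃M₄)M₅)) with cost 6870.

6870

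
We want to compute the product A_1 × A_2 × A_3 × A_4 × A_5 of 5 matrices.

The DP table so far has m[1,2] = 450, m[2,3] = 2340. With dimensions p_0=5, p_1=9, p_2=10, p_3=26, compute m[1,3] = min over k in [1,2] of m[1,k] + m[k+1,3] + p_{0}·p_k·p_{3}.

m[1,3] = min over k∈[1,2] of m[1,k]+m[k+1,3]+p_{0}·p_k·p_{3}.
k=1: 0 + 2340 + 5·9·26 = 3510; k=2: 450 + 0 + 5·10·26 = 1750.
Minimum: 1750 at k=2.

1750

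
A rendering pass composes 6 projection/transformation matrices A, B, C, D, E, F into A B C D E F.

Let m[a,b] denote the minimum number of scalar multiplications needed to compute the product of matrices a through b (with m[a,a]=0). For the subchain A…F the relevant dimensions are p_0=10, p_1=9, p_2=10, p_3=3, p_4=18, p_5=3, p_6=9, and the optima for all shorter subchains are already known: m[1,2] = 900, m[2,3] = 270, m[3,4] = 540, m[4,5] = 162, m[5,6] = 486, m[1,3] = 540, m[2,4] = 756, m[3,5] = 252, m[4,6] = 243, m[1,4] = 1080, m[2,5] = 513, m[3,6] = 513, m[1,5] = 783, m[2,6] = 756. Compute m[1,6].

m[1,6] = min over k∈[1,5] of m[1,k]+m[k+1,6]+p_{0}·p_k·p_{6}.
k=1: 0 + 756 + 10·9·9 = 1566; k=2: 900 + 513 + 10·10·9 = 2313; k=3: 540 + 243 + 10·3·9 = 1053; k=4: 1080 + 486 + 10·18·9 = 3186; k=5: 783 + 0 + 10·3·9 = 1053.
Minimum: 1053 at k=3.

1053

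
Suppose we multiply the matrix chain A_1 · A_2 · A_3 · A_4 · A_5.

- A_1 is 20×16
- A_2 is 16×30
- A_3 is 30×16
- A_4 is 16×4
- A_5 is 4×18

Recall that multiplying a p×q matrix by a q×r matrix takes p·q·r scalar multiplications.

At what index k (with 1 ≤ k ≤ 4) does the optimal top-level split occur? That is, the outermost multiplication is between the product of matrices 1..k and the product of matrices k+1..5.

4

Adjacent pairs: A_1A_2 = 20·16·30 = 9600; A_2A_3 = 16·30·16 = 7680; A_3A_4 = 30·16·4 = 1920; A_4A_5 = 16·4·18 = 1152.
Length 3: A_1..A_3: k=1: 0+7680+20·16·16=12800; k=2: 9600+0+20·30·16=19200 → min 12800 | A_2..A_4: k=2: 0+1920+16·30·4=3840; k=3: 7680+0+16·16·4=8704 → min 3840 | A_3..A_5: k=3: 0+1152+30·16·18=9792; k=4: 1920+0+30·4·18=4080 → min 4080.
Length 4: A_1..A_4: k=1: 0+3840+20·16·4=5120; k=2: 9600+1920+20·30·4=13920; k=3: 12800+0+20·16·4=14080 → min 5120 | A_2..A_5: k=2: 0+4080+16·30·18=12720; k=3: 7680+1152+16·16·18=13440; k=4: 3840+0+16·4·18=4992 → min 4992.
Top-level splits: k=1: (A_1..A_1)·(A_2..A_5) → 0+4992+20·16·18 = 10752; k=2: (A_1..A_2)·(A_3..A_5) → 9600+4080+20·30·18 = 24480; k=3: (A_1..A_3)·(A_4..A_5) → 12800+1152+20·16·18 = 19712; k=4: (A_1..A_4)·(A_5..A_5) → 5120+0+20·4·18 = 6560.
Best split is after A_4, i.e. k = 4.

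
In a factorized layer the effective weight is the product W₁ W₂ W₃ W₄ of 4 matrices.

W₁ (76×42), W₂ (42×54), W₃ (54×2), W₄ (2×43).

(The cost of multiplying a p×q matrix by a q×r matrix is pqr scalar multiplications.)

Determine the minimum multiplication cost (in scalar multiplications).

17456

Adjacent pairs: W₁W₂ = 76·42·54 = 172368; W₂W₃ = 42·54·2 = 4536; W₃W₄ = 54·2·43 = 4644.
Length 3: W₁..W₃: k=1: 0+4536+76·42·2=10920; k=2: 172368+0+76·54·2=180576 → min 10920 | W₂..W₄: k=2: 0+4644+42·54·43=102168; k=3: 4536+0+42·2·43=8148 → min 8148.
Length 4: W₁..W₄: k=1: 0+8148+76·42·43=145404; k=2: 172368+4644+76·54·43=353484; k=3: 10920+0+76·2·43=17456 → min 17456.
Optimal order: ((W₁ (W₂ W₃)) W₄) with cost 17456.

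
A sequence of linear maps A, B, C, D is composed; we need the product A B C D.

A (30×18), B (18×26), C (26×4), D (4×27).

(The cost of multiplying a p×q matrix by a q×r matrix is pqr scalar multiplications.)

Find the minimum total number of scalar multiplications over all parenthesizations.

7272

Adjacent pairs: AB = 30·18·26 = 14040; BC = 18·26·4 = 1872; CD = 26·4·27 = 2808.
Length 3: A..C: k=1: 0+1872+30·18·4=4032; k=2: 14040+0+30·26·4=17160 → min 4032 | B..D: k=2: 0+2808+18·26·27=15444; k=3: 1872+0+18·4·27=3816 → min 3816.
Length 4: A..D: k=1: 0+3816+30·18·27=18396; k=2: 14040+2808+30·26·27=37908; k=3: 4032+0+30·4·27=7272 → min 7272.
Optimal order: ((A (B C)) D) with cost 7272.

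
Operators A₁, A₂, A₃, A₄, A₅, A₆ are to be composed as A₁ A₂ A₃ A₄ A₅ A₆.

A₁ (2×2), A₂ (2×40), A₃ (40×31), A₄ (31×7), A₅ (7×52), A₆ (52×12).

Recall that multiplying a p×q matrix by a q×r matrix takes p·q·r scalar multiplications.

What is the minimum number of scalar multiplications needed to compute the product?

4918

Adjacent pairs: A₁A₂ = 2·2·40 = 160; A₂A₃ = 2·40·31 = 2480; A₃A₄ = 40·31·7 = 8680; A₄A₅ = 31·7·52 = 11284; A₅A₆ = 7·52·12 = 4368.
Length 3: A₁..A₃: k=1: 0+2480+2·2·31=2604; k=2: 160+0+2·40·31=2640 → min 2604 | A₂..A₄: k=2: 0+8680+2·40·7=9240; k=3: 2480+0+2·31·7=2914 → min 2914 | A₃..A₅: k=3: 0+11284+40·31·52=75764; k=4: 8680+0+40·7·52=23240 → min 23240 | A₄..A₆: k=4: 0+4368+31·7·12=6972; k=5: 11284+0+31·52·12=30628 → min 6972.
Length 4: A₁..A₄: k=1: 0+2914+2·2·7=2942; k=2: 160+8680+2·40·7=9400; k=3: 2604+0+2·31·7=3038 → min 2942 | A₂..A₅: k=2: 0+23240+2·40·52=27400; k=3: 2480+11284+2·31·52=16988; k=4: 2914+0+2·7·52=3642 → min 3642 | A₃..A₆: k=3: 0+6972+40·31·12=21852; k=4: 8680+4368+40·7·12=16408; k=5: 23240+0+40·52·12=48200 → min 16408.
Length 5: A₁..A₅: k=1: 0+3642+2·2·52=3850; k=2: 160+23240+2·40·52=27560; k=3: 2604+11284+2·31·52=17112; k=4: 2942+0+2·7·52=3670 → min 3670 | A₂..A₆: k=2: 0+16408+2·40·12=17368; k=3: 2480+6972+2·31·12=10196; k=4: 2914+4368+2·7·12=7450; k=5: 3642+0+2·52·12=4890 → min 4890.
Length 6: A₁..A₆: k=1: 0+4890+2·2·12=4938; k=2: 160+16408+2·40·12=17528; k=3: 2604+6972+2·31·12=10320; k=4: 2942+4368+2·7·12=7478; k=5: 3670+0+2·52·12=4918 → min 4918.
Optimal order: (((A₁ ((A₂ A₃) A₄)) A₅) A₆) with cost 4918.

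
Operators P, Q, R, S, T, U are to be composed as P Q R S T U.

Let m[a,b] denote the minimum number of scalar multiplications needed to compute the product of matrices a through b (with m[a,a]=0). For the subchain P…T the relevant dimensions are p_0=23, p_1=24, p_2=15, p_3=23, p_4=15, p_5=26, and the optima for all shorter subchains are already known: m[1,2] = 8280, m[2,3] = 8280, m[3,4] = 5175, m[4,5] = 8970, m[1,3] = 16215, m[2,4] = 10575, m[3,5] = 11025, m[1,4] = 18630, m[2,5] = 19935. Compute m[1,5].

m[1,5] = min over k∈[1,4] of m[1,k]+m[k+1,5]+p_{0}·p_k·p_{5}.
k=1: 0 + 19935 + 23·24·26 = 34287; k=2: 8280 + 11025 + 23·15·26 = 28275; k=3: 16215 + 8970 + 23·23·26 = 38939; k=4: 18630 + 0 + 23·15·26 = 27600.
Minimum: 27600 at k=4.

27600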